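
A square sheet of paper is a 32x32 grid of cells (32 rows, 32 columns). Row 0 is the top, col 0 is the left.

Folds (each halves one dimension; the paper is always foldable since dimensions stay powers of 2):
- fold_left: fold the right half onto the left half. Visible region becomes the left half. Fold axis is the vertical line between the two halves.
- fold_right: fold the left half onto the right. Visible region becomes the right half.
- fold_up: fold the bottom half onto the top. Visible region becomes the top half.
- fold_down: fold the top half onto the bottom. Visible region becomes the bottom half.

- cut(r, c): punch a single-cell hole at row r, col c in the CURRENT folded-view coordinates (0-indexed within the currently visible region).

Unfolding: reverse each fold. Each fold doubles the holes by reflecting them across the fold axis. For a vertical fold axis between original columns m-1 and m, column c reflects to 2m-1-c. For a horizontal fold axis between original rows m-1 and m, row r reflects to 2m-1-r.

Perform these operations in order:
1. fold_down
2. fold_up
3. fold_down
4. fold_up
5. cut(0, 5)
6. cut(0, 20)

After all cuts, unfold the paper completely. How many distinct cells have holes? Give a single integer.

Op 1 fold_down: fold axis h@16; visible region now rows[16,32) x cols[0,32) = 16x32
Op 2 fold_up: fold axis h@24; visible region now rows[16,24) x cols[0,32) = 8x32
Op 3 fold_down: fold axis h@20; visible region now rows[20,24) x cols[0,32) = 4x32
Op 4 fold_up: fold axis h@22; visible region now rows[20,22) x cols[0,32) = 2x32
Op 5 cut(0, 5): punch at orig (20,5); cuts so far [(20, 5)]; region rows[20,22) x cols[0,32) = 2x32
Op 6 cut(0, 20): punch at orig (20,20); cuts so far [(20, 5), (20, 20)]; region rows[20,22) x cols[0,32) = 2x32
Unfold 1 (reflect across h@22): 4 holes -> [(20, 5), (20, 20), (23, 5), (23, 20)]
Unfold 2 (reflect across h@20): 8 holes -> [(16, 5), (16, 20), (19, 5), (19, 20), (20, 5), (20, 20), (23, 5), (23, 20)]
Unfold 3 (reflect across h@24): 16 holes -> [(16, 5), (16, 20), (19, 5), (19, 20), (20, 5), (20, 20), (23, 5), (23, 20), (24, 5), (24, 20), (27, 5), (27, 20), (28, 5), (28, 20), (31, 5), (31, 20)]
Unfold 4 (reflect across h@16): 32 holes -> [(0, 5), (0, 20), (3, 5), (3, 20), (4, 5), (4, 20), (7, 5), (7, 20), (8, 5), (8, 20), (11, 5), (11, 20), (12, 5), (12, 20), (15, 5), (15, 20), (16, 5), (16, 20), (19, 5), (19, 20), (20, 5), (20, 20), (23, 5), (23, 20), (24, 5), (24, 20), (27, 5), (27, 20), (28, 5), (28, 20), (31, 5), (31, 20)]

Answer: 32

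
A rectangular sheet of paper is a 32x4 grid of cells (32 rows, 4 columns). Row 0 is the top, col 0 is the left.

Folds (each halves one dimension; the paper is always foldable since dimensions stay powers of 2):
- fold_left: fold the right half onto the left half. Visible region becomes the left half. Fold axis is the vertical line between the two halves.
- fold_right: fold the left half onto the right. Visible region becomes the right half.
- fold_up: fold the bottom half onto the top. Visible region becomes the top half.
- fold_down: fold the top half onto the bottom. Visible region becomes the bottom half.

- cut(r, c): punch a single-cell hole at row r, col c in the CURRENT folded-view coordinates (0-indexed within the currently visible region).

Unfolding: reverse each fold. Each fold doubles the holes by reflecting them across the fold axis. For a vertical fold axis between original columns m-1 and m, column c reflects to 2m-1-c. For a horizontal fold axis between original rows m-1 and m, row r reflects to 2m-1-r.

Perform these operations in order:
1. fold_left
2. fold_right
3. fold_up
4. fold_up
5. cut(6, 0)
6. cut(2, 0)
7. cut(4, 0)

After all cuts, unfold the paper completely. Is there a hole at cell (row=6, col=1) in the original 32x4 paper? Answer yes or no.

Answer: yes

Derivation:
Op 1 fold_left: fold axis v@2; visible region now rows[0,32) x cols[0,2) = 32x2
Op 2 fold_right: fold axis v@1; visible region now rows[0,32) x cols[1,2) = 32x1
Op 3 fold_up: fold axis h@16; visible region now rows[0,16) x cols[1,2) = 16x1
Op 4 fold_up: fold axis h@8; visible region now rows[0,8) x cols[1,2) = 8x1
Op 5 cut(6, 0): punch at orig (6,1); cuts so far [(6, 1)]; region rows[0,8) x cols[1,2) = 8x1
Op 6 cut(2, 0): punch at orig (2,1); cuts so far [(2, 1), (6, 1)]; region rows[0,8) x cols[1,2) = 8x1
Op 7 cut(4, 0): punch at orig (4,1); cuts so far [(2, 1), (4, 1), (6, 1)]; region rows[0,8) x cols[1,2) = 8x1
Unfold 1 (reflect across h@8): 6 holes -> [(2, 1), (4, 1), (6, 1), (9, 1), (11, 1), (13, 1)]
Unfold 2 (reflect across h@16): 12 holes -> [(2, 1), (4, 1), (6, 1), (9, 1), (11, 1), (13, 1), (18, 1), (20, 1), (22, 1), (25, 1), (27, 1), (29, 1)]
Unfold 3 (reflect across v@1): 24 holes -> [(2, 0), (2, 1), (4, 0), (4, 1), (6, 0), (6, 1), (9, 0), (9, 1), (11, 0), (11, 1), (13, 0), (13, 1), (18, 0), (18, 1), (20, 0), (20, 1), (22, 0), (22, 1), (25, 0), (25, 1), (27, 0), (27, 1), (29, 0), (29, 1)]
Unfold 4 (reflect across v@2): 48 holes -> [(2, 0), (2, 1), (2, 2), (2, 3), (4, 0), (4, 1), (4, 2), (4, 3), (6, 0), (6, 1), (6, 2), (6, 3), (9, 0), (9, 1), (9, 2), (9, 3), (11, 0), (11, 1), (11, 2), (11, 3), (13, 0), (13, 1), (13, 2), (13, 3), (18, 0), (18, 1), (18, 2), (18, 3), (20, 0), (20, 1), (20, 2), (20, 3), (22, 0), (22, 1), (22, 2), (22, 3), (25, 0), (25, 1), (25, 2), (25, 3), (27, 0), (27, 1), (27, 2), (27, 3), (29, 0), (29, 1), (29, 2), (29, 3)]
Holes: [(2, 0), (2, 1), (2, 2), (2, 3), (4, 0), (4, 1), (4, 2), (4, 3), (6, 0), (6, 1), (6, 2), (6, 3), (9, 0), (9, 1), (9, 2), (9, 3), (11, 0), (11, 1), (11, 2), (11, 3), (13, 0), (13, 1), (13, 2), (13, 3), (18, 0), (18, 1), (18, 2), (18, 3), (20, 0), (20, 1), (20, 2), (20, 3), (22, 0), (22, 1), (22, 2), (22, 3), (25, 0), (25, 1), (25, 2), (25, 3), (27, 0), (27, 1), (27, 2), (27, 3), (29, 0), (29, 1), (29, 2), (29, 3)]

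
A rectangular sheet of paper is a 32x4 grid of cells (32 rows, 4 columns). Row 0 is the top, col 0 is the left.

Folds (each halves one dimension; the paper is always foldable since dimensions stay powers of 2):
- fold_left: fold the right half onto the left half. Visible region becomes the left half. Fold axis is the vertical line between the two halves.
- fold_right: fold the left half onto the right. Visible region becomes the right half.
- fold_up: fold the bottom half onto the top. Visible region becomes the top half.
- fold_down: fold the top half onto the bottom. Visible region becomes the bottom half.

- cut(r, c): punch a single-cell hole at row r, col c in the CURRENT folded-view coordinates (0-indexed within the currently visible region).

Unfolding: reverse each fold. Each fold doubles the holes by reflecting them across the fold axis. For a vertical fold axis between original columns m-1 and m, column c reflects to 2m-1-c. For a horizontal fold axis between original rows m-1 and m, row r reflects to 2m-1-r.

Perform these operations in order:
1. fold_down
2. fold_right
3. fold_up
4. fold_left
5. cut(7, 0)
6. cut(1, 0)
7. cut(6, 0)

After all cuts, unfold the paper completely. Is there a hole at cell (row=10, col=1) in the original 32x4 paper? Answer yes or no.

Op 1 fold_down: fold axis h@16; visible region now rows[16,32) x cols[0,4) = 16x4
Op 2 fold_right: fold axis v@2; visible region now rows[16,32) x cols[2,4) = 16x2
Op 3 fold_up: fold axis h@24; visible region now rows[16,24) x cols[2,4) = 8x2
Op 4 fold_left: fold axis v@3; visible region now rows[16,24) x cols[2,3) = 8x1
Op 5 cut(7, 0): punch at orig (23,2); cuts so far [(23, 2)]; region rows[16,24) x cols[2,3) = 8x1
Op 6 cut(1, 0): punch at orig (17,2); cuts so far [(17, 2), (23, 2)]; region rows[16,24) x cols[2,3) = 8x1
Op 7 cut(6, 0): punch at orig (22,2); cuts so far [(17, 2), (22, 2), (23, 2)]; region rows[16,24) x cols[2,3) = 8x1
Unfold 1 (reflect across v@3): 6 holes -> [(17, 2), (17, 3), (22, 2), (22, 3), (23, 2), (23, 3)]
Unfold 2 (reflect across h@24): 12 holes -> [(17, 2), (17, 3), (22, 2), (22, 3), (23, 2), (23, 3), (24, 2), (24, 3), (25, 2), (25, 3), (30, 2), (30, 3)]
Unfold 3 (reflect across v@2): 24 holes -> [(17, 0), (17, 1), (17, 2), (17, 3), (22, 0), (22, 1), (22, 2), (22, 3), (23, 0), (23, 1), (23, 2), (23, 3), (24, 0), (24, 1), (24, 2), (24, 3), (25, 0), (25, 1), (25, 2), (25, 3), (30, 0), (30, 1), (30, 2), (30, 3)]
Unfold 4 (reflect across h@16): 48 holes -> [(1, 0), (1, 1), (1, 2), (1, 3), (6, 0), (6, 1), (6, 2), (6, 3), (7, 0), (7, 1), (7, 2), (7, 3), (8, 0), (8, 1), (8, 2), (8, 3), (9, 0), (9, 1), (9, 2), (9, 3), (14, 0), (14, 1), (14, 2), (14, 3), (17, 0), (17, 1), (17, 2), (17, 3), (22, 0), (22, 1), (22, 2), (22, 3), (23, 0), (23, 1), (23, 2), (23, 3), (24, 0), (24, 1), (24, 2), (24, 3), (25, 0), (25, 1), (25, 2), (25, 3), (30, 0), (30, 1), (30, 2), (30, 3)]
Holes: [(1, 0), (1, 1), (1, 2), (1, 3), (6, 0), (6, 1), (6, 2), (6, 3), (7, 0), (7, 1), (7, 2), (7, 3), (8, 0), (8, 1), (8, 2), (8, 3), (9, 0), (9, 1), (9, 2), (9, 3), (14, 0), (14, 1), (14, 2), (14, 3), (17, 0), (17, 1), (17, 2), (17, 3), (22, 0), (22, 1), (22, 2), (22, 3), (23, 0), (23, 1), (23, 2), (23, 3), (24, 0), (24, 1), (24, 2), (24, 3), (25, 0), (25, 1), (25, 2), (25, 3), (30, 0), (30, 1), (30, 2), (30, 3)]

Answer: no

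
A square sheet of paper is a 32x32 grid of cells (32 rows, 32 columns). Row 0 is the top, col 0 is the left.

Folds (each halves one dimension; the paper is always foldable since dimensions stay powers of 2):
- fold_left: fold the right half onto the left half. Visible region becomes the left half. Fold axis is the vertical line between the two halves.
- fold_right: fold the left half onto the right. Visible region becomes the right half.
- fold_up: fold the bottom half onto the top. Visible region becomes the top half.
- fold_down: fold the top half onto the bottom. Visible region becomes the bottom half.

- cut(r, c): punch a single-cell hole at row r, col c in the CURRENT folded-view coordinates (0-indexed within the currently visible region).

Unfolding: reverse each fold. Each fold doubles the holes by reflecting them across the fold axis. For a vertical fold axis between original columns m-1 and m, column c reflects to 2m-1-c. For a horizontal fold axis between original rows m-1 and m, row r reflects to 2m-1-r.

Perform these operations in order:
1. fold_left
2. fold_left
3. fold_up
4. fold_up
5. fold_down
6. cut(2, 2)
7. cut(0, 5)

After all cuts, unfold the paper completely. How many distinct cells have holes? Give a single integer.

Op 1 fold_left: fold axis v@16; visible region now rows[0,32) x cols[0,16) = 32x16
Op 2 fold_left: fold axis v@8; visible region now rows[0,32) x cols[0,8) = 32x8
Op 3 fold_up: fold axis h@16; visible region now rows[0,16) x cols[0,8) = 16x8
Op 4 fold_up: fold axis h@8; visible region now rows[0,8) x cols[0,8) = 8x8
Op 5 fold_down: fold axis h@4; visible region now rows[4,8) x cols[0,8) = 4x8
Op 6 cut(2, 2): punch at orig (6,2); cuts so far [(6, 2)]; region rows[4,8) x cols[0,8) = 4x8
Op 7 cut(0, 5): punch at orig (4,5); cuts so far [(4, 5), (6, 2)]; region rows[4,8) x cols[0,8) = 4x8
Unfold 1 (reflect across h@4): 4 holes -> [(1, 2), (3, 5), (4, 5), (6, 2)]
Unfold 2 (reflect across h@8): 8 holes -> [(1, 2), (3, 5), (4, 5), (6, 2), (9, 2), (11, 5), (12, 5), (14, 2)]
Unfold 3 (reflect across h@16): 16 holes -> [(1, 2), (3, 5), (4, 5), (6, 2), (9, 2), (11, 5), (12, 5), (14, 2), (17, 2), (19, 5), (20, 5), (22, 2), (25, 2), (27, 5), (28, 5), (30, 2)]
Unfold 4 (reflect across v@8): 32 holes -> [(1, 2), (1, 13), (3, 5), (3, 10), (4, 5), (4, 10), (6, 2), (6, 13), (9, 2), (9, 13), (11, 5), (11, 10), (12, 5), (12, 10), (14, 2), (14, 13), (17, 2), (17, 13), (19, 5), (19, 10), (20, 5), (20, 10), (22, 2), (22, 13), (25, 2), (25, 13), (27, 5), (27, 10), (28, 5), (28, 10), (30, 2), (30, 13)]
Unfold 5 (reflect across v@16): 64 holes -> [(1, 2), (1, 13), (1, 18), (1, 29), (3, 5), (3, 10), (3, 21), (3, 26), (4, 5), (4, 10), (4, 21), (4, 26), (6, 2), (6, 13), (6, 18), (6, 29), (9, 2), (9, 13), (9, 18), (9, 29), (11, 5), (11, 10), (11, 21), (11, 26), (12, 5), (12, 10), (12, 21), (12, 26), (14, 2), (14, 13), (14, 18), (14, 29), (17, 2), (17, 13), (17, 18), (17, 29), (19, 5), (19, 10), (19, 21), (19, 26), (20, 5), (20, 10), (20, 21), (20, 26), (22, 2), (22, 13), (22, 18), (22, 29), (25, 2), (25, 13), (25, 18), (25, 29), (27, 5), (27, 10), (27, 21), (27, 26), (28, 5), (28, 10), (28, 21), (28, 26), (30, 2), (30, 13), (30, 18), (30, 29)]

Answer: 64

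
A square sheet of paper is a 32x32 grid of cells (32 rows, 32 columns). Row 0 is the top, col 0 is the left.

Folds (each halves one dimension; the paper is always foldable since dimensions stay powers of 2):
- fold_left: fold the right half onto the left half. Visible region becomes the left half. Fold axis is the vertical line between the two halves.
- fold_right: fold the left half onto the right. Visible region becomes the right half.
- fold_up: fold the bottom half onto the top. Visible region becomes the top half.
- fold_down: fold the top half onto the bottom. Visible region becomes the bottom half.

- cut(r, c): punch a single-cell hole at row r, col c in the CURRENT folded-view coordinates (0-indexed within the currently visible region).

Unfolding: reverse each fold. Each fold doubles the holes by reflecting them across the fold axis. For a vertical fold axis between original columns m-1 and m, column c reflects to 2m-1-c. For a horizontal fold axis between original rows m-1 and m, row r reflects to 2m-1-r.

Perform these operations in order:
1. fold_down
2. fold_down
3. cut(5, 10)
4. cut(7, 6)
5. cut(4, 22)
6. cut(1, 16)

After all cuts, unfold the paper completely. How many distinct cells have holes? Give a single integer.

Op 1 fold_down: fold axis h@16; visible region now rows[16,32) x cols[0,32) = 16x32
Op 2 fold_down: fold axis h@24; visible region now rows[24,32) x cols[0,32) = 8x32
Op 3 cut(5, 10): punch at orig (29,10); cuts so far [(29, 10)]; region rows[24,32) x cols[0,32) = 8x32
Op 4 cut(7, 6): punch at orig (31,6); cuts so far [(29, 10), (31, 6)]; region rows[24,32) x cols[0,32) = 8x32
Op 5 cut(4, 22): punch at orig (28,22); cuts so far [(28, 22), (29, 10), (31, 6)]; region rows[24,32) x cols[0,32) = 8x32
Op 6 cut(1, 16): punch at orig (25,16); cuts so far [(25, 16), (28, 22), (29, 10), (31, 6)]; region rows[24,32) x cols[0,32) = 8x32
Unfold 1 (reflect across h@24): 8 holes -> [(16, 6), (18, 10), (19, 22), (22, 16), (25, 16), (28, 22), (29, 10), (31, 6)]
Unfold 2 (reflect across h@16): 16 holes -> [(0, 6), (2, 10), (3, 22), (6, 16), (9, 16), (12, 22), (13, 10), (15, 6), (16, 6), (18, 10), (19, 22), (22, 16), (25, 16), (28, 22), (29, 10), (31, 6)]

Answer: 16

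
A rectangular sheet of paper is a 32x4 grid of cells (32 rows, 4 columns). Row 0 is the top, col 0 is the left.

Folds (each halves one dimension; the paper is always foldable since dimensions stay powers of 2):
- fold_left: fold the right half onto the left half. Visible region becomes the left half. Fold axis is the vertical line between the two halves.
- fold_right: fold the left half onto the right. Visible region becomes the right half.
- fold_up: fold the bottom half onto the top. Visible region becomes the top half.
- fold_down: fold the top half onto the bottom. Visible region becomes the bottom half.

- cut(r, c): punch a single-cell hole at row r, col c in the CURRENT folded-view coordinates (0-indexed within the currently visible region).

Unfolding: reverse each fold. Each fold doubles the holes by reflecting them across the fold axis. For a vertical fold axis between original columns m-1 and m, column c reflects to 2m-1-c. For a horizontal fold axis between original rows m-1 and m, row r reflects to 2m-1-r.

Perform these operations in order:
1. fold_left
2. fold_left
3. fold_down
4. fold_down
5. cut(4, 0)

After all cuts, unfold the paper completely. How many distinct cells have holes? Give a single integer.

Op 1 fold_left: fold axis v@2; visible region now rows[0,32) x cols[0,2) = 32x2
Op 2 fold_left: fold axis v@1; visible region now rows[0,32) x cols[0,1) = 32x1
Op 3 fold_down: fold axis h@16; visible region now rows[16,32) x cols[0,1) = 16x1
Op 4 fold_down: fold axis h@24; visible region now rows[24,32) x cols[0,1) = 8x1
Op 5 cut(4, 0): punch at orig (28,0); cuts so far [(28, 0)]; region rows[24,32) x cols[0,1) = 8x1
Unfold 1 (reflect across h@24): 2 holes -> [(19, 0), (28, 0)]
Unfold 2 (reflect across h@16): 4 holes -> [(3, 0), (12, 0), (19, 0), (28, 0)]
Unfold 3 (reflect across v@1): 8 holes -> [(3, 0), (3, 1), (12, 0), (12, 1), (19, 0), (19, 1), (28, 0), (28, 1)]
Unfold 4 (reflect across v@2): 16 holes -> [(3, 0), (3, 1), (3, 2), (3, 3), (12, 0), (12, 1), (12, 2), (12, 3), (19, 0), (19, 1), (19, 2), (19, 3), (28, 0), (28, 1), (28, 2), (28, 3)]

Answer: 16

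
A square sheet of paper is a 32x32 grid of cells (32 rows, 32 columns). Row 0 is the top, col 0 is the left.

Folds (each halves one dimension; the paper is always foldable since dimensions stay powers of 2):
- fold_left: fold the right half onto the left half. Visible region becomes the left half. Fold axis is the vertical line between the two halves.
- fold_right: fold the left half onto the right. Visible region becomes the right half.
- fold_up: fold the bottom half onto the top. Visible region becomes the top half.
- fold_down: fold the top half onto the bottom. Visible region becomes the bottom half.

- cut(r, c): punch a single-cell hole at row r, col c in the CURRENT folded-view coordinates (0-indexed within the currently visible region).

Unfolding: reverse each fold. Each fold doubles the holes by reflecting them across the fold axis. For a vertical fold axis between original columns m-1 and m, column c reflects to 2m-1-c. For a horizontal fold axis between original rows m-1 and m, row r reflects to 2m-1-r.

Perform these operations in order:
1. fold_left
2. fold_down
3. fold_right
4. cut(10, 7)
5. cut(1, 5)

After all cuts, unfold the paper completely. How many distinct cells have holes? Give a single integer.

Answer: 16

Derivation:
Op 1 fold_left: fold axis v@16; visible region now rows[0,32) x cols[0,16) = 32x16
Op 2 fold_down: fold axis h@16; visible region now rows[16,32) x cols[0,16) = 16x16
Op 3 fold_right: fold axis v@8; visible region now rows[16,32) x cols[8,16) = 16x8
Op 4 cut(10, 7): punch at orig (26,15); cuts so far [(26, 15)]; region rows[16,32) x cols[8,16) = 16x8
Op 5 cut(1, 5): punch at orig (17,13); cuts so far [(17, 13), (26, 15)]; region rows[16,32) x cols[8,16) = 16x8
Unfold 1 (reflect across v@8): 4 holes -> [(17, 2), (17, 13), (26, 0), (26, 15)]
Unfold 2 (reflect across h@16): 8 holes -> [(5, 0), (5, 15), (14, 2), (14, 13), (17, 2), (17, 13), (26, 0), (26, 15)]
Unfold 3 (reflect across v@16): 16 holes -> [(5, 0), (5, 15), (5, 16), (5, 31), (14, 2), (14, 13), (14, 18), (14, 29), (17, 2), (17, 13), (17, 18), (17, 29), (26, 0), (26, 15), (26, 16), (26, 31)]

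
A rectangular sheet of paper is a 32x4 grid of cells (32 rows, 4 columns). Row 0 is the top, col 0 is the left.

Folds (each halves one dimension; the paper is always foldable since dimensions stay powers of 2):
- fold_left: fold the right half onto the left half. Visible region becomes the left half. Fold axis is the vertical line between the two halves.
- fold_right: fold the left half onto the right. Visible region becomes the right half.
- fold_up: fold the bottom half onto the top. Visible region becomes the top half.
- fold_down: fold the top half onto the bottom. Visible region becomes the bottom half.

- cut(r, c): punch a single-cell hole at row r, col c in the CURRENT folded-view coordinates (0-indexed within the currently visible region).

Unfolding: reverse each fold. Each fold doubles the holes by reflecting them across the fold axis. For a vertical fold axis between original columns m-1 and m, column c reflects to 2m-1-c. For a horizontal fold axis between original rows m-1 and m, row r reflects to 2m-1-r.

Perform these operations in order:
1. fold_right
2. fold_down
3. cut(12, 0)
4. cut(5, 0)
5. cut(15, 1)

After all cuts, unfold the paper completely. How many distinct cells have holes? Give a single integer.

Op 1 fold_right: fold axis v@2; visible region now rows[0,32) x cols[2,4) = 32x2
Op 2 fold_down: fold axis h@16; visible region now rows[16,32) x cols[2,4) = 16x2
Op 3 cut(12, 0): punch at orig (28,2); cuts so far [(28, 2)]; region rows[16,32) x cols[2,4) = 16x2
Op 4 cut(5, 0): punch at orig (21,2); cuts so far [(21, 2), (28, 2)]; region rows[16,32) x cols[2,4) = 16x2
Op 5 cut(15, 1): punch at orig (31,3); cuts so far [(21, 2), (28, 2), (31, 3)]; region rows[16,32) x cols[2,4) = 16x2
Unfold 1 (reflect across h@16): 6 holes -> [(0, 3), (3, 2), (10, 2), (21, 2), (28, 2), (31, 3)]
Unfold 2 (reflect across v@2): 12 holes -> [(0, 0), (0, 3), (3, 1), (3, 2), (10, 1), (10, 2), (21, 1), (21, 2), (28, 1), (28, 2), (31, 0), (31, 3)]

Answer: 12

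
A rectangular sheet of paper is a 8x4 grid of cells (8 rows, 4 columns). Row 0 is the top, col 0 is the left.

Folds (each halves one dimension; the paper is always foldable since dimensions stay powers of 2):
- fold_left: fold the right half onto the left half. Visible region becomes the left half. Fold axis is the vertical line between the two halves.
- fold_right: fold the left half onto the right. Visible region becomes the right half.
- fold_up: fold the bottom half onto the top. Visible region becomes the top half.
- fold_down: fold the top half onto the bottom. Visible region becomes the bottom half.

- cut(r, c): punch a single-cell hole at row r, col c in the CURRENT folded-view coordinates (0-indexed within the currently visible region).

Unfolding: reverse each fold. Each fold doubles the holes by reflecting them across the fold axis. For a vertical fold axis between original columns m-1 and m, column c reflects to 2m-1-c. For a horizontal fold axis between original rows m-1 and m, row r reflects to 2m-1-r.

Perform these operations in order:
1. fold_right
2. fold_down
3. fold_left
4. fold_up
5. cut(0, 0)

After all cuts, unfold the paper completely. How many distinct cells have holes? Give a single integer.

Answer: 16

Derivation:
Op 1 fold_right: fold axis v@2; visible region now rows[0,8) x cols[2,4) = 8x2
Op 2 fold_down: fold axis h@4; visible region now rows[4,8) x cols[2,4) = 4x2
Op 3 fold_left: fold axis v@3; visible region now rows[4,8) x cols[2,3) = 4x1
Op 4 fold_up: fold axis h@6; visible region now rows[4,6) x cols[2,3) = 2x1
Op 5 cut(0, 0): punch at orig (4,2); cuts so far [(4, 2)]; region rows[4,6) x cols[2,3) = 2x1
Unfold 1 (reflect across h@6): 2 holes -> [(4, 2), (7, 2)]
Unfold 2 (reflect across v@3): 4 holes -> [(4, 2), (4, 3), (7, 2), (7, 3)]
Unfold 3 (reflect across h@4): 8 holes -> [(0, 2), (0, 3), (3, 2), (3, 3), (4, 2), (4, 3), (7, 2), (7, 3)]
Unfold 4 (reflect across v@2): 16 holes -> [(0, 0), (0, 1), (0, 2), (0, 3), (3, 0), (3, 1), (3, 2), (3, 3), (4, 0), (4, 1), (4, 2), (4, 3), (7, 0), (7, 1), (7, 2), (7, 3)]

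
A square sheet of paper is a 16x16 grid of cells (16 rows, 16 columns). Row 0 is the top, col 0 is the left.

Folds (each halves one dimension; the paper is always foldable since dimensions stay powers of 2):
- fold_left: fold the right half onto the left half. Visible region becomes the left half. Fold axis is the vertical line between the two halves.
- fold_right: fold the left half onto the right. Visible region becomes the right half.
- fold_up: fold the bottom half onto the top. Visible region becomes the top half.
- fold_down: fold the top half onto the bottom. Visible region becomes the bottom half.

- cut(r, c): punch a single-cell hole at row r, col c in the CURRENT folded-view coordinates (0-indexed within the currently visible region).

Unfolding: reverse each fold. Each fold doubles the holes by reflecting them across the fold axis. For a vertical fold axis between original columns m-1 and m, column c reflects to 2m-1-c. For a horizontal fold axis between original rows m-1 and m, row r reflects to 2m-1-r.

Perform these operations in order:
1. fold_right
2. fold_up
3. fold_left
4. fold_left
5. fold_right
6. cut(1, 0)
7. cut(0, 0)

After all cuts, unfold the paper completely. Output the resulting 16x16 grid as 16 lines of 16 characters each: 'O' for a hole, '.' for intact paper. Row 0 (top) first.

Answer: OOOOOOOOOOOOOOOO
OOOOOOOOOOOOOOOO
................
................
................
................
................
................
................
................
................
................
................
................
OOOOOOOOOOOOOOOO
OOOOOOOOOOOOOOOO

Derivation:
Op 1 fold_right: fold axis v@8; visible region now rows[0,16) x cols[8,16) = 16x8
Op 2 fold_up: fold axis h@8; visible region now rows[0,8) x cols[8,16) = 8x8
Op 3 fold_left: fold axis v@12; visible region now rows[0,8) x cols[8,12) = 8x4
Op 4 fold_left: fold axis v@10; visible region now rows[0,8) x cols[8,10) = 8x2
Op 5 fold_right: fold axis v@9; visible region now rows[0,8) x cols[9,10) = 8x1
Op 6 cut(1, 0): punch at orig (1,9); cuts so far [(1, 9)]; region rows[0,8) x cols[9,10) = 8x1
Op 7 cut(0, 0): punch at orig (0,9); cuts so far [(0, 9), (1, 9)]; region rows[0,8) x cols[9,10) = 8x1
Unfold 1 (reflect across v@9): 4 holes -> [(0, 8), (0, 9), (1, 8), (1, 9)]
Unfold 2 (reflect across v@10): 8 holes -> [(0, 8), (0, 9), (0, 10), (0, 11), (1, 8), (1, 9), (1, 10), (1, 11)]
Unfold 3 (reflect across v@12): 16 holes -> [(0, 8), (0, 9), (0, 10), (0, 11), (0, 12), (0, 13), (0, 14), (0, 15), (1, 8), (1, 9), (1, 10), (1, 11), (1, 12), (1, 13), (1, 14), (1, 15)]
Unfold 4 (reflect across h@8): 32 holes -> [(0, 8), (0, 9), (0, 10), (0, 11), (0, 12), (0, 13), (0, 14), (0, 15), (1, 8), (1, 9), (1, 10), (1, 11), (1, 12), (1, 13), (1, 14), (1, 15), (14, 8), (14, 9), (14, 10), (14, 11), (14, 12), (14, 13), (14, 14), (14, 15), (15, 8), (15, 9), (15, 10), (15, 11), (15, 12), (15, 13), (15, 14), (15, 15)]
Unfold 5 (reflect across v@8): 64 holes -> [(0, 0), (0, 1), (0, 2), (0, 3), (0, 4), (0, 5), (0, 6), (0, 7), (0, 8), (0, 9), (0, 10), (0, 11), (0, 12), (0, 13), (0, 14), (0, 15), (1, 0), (1, 1), (1, 2), (1, 3), (1, 4), (1, 5), (1, 6), (1, 7), (1, 8), (1, 9), (1, 10), (1, 11), (1, 12), (1, 13), (1, 14), (1, 15), (14, 0), (14, 1), (14, 2), (14, 3), (14, 4), (14, 5), (14, 6), (14, 7), (14, 8), (14, 9), (14, 10), (14, 11), (14, 12), (14, 13), (14, 14), (14, 15), (15, 0), (15, 1), (15, 2), (15, 3), (15, 4), (15, 5), (15, 6), (15, 7), (15, 8), (15, 9), (15, 10), (15, 11), (15, 12), (15, 13), (15, 14), (15, 15)]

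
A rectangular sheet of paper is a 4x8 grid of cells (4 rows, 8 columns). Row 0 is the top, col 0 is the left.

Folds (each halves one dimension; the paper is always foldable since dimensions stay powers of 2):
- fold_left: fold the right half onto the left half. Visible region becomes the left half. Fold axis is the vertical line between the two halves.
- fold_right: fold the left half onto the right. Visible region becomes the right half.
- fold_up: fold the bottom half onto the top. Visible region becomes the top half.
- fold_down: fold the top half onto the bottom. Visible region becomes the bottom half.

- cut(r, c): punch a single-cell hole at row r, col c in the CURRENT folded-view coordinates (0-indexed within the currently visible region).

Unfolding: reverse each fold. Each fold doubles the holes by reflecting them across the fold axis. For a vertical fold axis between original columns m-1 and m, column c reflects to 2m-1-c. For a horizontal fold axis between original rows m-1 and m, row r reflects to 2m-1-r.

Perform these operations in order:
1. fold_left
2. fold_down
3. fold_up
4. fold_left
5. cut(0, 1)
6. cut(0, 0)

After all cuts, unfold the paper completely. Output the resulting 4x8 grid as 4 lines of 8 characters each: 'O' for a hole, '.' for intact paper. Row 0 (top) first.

Answer: OOOOOOOO
OOOOOOOO
OOOOOOOO
OOOOOOOO

Derivation:
Op 1 fold_left: fold axis v@4; visible region now rows[0,4) x cols[0,4) = 4x4
Op 2 fold_down: fold axis h@2; visible region now rows[2,4) x cols[0,4) = 2x4
Op 3 fold_up: fold axis h@3; visible region now rows[2,3) x cols[0,4) = 1x4
Op 4 fold_left: fold axis v@2; visible region now rows[2,3) x cols[0,2) = 1x2
Op 5 cut(0, 1): punch at orig (2,1); cuts so far [(2, 1)]; region rows[2,3) x cols[0,2) = 1x2
Op 6 cut(0, 0): punch at orig (2,0); cuts so far [(2, 0), (2, 1)]; region rows[2,3) x cols[0,2) = 1x2
Unfold 1 (reflect across v@2): 4 holes -> [(2, 0), (2, 1), (2, 2), (2, 3)]
Unfold 2 (reflect across h@3): 8 holes -> [(2, 0), (2, 1), (2, 2), (2, 3), (3, 0), (3, 1), (3, 2), (3, 3)]
Unfold 3 (reflect across h@2): 16 holes -> [(0, 0), (0, 1), (0, 2), (0, 3), (1, 0), (1, 1), (1, 2), (1, 3), (2, 0), (2, 1), (2, 2), (2, 3), (3, 0), (3, 1), (3, 2), (3, 3)]
Unfold 4 (reflect across v@4): 32 holes -> [(0, 0), (0, 1), (0, 2), (0, 3), (0, 4), (0, 5), (0, 6), (0, 7), (1, 0), (1, 1), (1, 2), (1, 3), (1, 4), (1, 5), (1, 6), (1, 7), (2, 0), (2, 1), (2, 2), (2, 3), (2, 4), (2, 5), (2, 6), (2, 7), (3, 0), (3, 1), (3, 2), (3, 3), (3, 4), (3, 5), (3, 6), (3, 7)]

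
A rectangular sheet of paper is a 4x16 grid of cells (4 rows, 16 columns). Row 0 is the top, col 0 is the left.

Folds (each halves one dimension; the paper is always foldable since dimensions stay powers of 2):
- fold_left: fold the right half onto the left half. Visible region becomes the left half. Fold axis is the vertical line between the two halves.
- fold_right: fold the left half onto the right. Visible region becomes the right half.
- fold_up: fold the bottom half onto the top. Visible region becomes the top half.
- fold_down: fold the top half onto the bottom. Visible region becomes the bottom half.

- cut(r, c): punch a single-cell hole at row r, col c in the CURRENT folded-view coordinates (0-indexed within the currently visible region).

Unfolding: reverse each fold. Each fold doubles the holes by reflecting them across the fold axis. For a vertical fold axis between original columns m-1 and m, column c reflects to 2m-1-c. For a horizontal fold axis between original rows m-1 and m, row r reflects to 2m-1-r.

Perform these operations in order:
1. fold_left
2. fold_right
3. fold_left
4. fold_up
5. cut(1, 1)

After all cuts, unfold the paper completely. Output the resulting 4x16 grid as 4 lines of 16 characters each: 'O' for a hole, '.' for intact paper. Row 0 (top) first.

Answer: ................
.OO..OO..OO..OO.
.OO..OO..OO..OO.
................

Derivation:
Op 1 fold_left: fold axis v@8; visible region now rows[0,4) x cols[0,8) = 4x8
Op 2 fold_right: fold axis v@4; visible region now rows[0,4) x cols[4,8) = 4x4
Op 3 fold_left: fold axis v@6; visible region now rows[0,4) x cols[4,6) = 4x2
Op 4 fold_up: fold axis h@2; visible region now rows[0,2) x cols[4,6) = 2x2
Op 5 cut(1, 1): punch at orig (1,5); cuts so far [(1, 5)]; region rows[0,2) x cols[4,6) = 2x2
Unfold 1 (reflect across h@2): 2 holes -> [(1, 5), (2, 5)]
Unfold 2 (reflect across v@6): 4 holes -> [(1, 5), (1, 6), (2, 5), (2, 6)]
Unfold 3 (reflect across v@4): 8 holes -> [(1, 1), (1, 2), (1, 5), (1, 6), (2, 1), (2, 2), (2, 5), (2, 6)]
Unfold 4 (reflect across v@8): 16 holes -> [(1, 1), (1, 2), (1, 5), (1, 6), (1, 9), (1, 10), (1, 13), (1, 14), (2, 1), (2, 2), (2, 5), (2, 6), (2, 9), (2, 10), (2, 13), (2, 14)]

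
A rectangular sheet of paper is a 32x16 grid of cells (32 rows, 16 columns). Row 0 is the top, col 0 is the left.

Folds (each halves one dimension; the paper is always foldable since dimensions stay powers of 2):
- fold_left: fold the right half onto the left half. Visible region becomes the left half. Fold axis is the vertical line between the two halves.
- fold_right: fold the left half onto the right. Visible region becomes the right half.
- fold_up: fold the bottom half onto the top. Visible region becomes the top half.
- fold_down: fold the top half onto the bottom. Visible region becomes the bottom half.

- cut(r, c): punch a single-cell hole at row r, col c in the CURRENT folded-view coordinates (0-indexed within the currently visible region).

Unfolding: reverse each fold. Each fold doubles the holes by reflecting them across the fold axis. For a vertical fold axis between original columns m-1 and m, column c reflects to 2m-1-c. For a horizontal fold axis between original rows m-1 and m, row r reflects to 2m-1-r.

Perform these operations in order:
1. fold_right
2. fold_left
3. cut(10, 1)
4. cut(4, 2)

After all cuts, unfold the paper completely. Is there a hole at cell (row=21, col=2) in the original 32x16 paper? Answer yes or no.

Answer: no

Derivation:
Op 1 fold_right: fold axis v@8; visible region now rows[0,32) x cols[8,16) = 32x8
Op 2 fold_left: fold axis v@12; visible region now rows[0,32) x cols[8,12) = 32x4
Op 3 cut(10, 1): punch at orig (10,9); cuts so far [(10, 9)]; region rows[0,32) x cols[8,12) = 32x4
Op 4 cut(4, 2): punch at orig (4,10); cuts so far [(4, 10), (10, 9)]; region rows[0,32) x cols[8,12) = 32x4
Unfold 1 (reflect across v@12): 4 holes -> [(4, 10), (4, 13), (10, 9), (10, 14)]
Unfold 2 (reflect across v@8): 8 holes -> [(4, 2), (4, 5), (4, 10), (4, 13), (10, 1), (10, 6), (10, 9), (10, 14)]
Holes: [(4, 2), (4, 5), (4, 10), (4, 13), (10, 1), (10, 6), (10, 9), (10, 14)]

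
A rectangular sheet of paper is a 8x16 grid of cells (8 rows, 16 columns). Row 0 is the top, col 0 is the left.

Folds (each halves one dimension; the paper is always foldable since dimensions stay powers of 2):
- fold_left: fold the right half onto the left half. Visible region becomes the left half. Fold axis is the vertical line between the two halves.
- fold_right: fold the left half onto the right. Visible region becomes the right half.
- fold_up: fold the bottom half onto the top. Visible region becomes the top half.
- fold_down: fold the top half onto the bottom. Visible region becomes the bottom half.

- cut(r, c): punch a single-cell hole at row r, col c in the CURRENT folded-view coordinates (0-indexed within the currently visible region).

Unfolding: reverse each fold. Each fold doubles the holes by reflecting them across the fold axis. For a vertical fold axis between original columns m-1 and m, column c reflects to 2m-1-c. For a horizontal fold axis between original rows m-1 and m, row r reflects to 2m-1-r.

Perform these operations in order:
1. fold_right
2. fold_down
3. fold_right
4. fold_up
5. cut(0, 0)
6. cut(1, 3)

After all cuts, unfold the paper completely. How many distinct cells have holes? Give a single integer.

Answer: 32

Derivation:
Op 1 fold_right: fold axis v@8; visible region now rows[0,8) x cols[8,16) = 8x8
Op 2 fold_down: fold axis h@4; visible region now rows[4,8) x cols[8,16) = 4x8
Op 3 fold_right: fold axis v@12; visible region now rows[4,8) x cols[12,16) = 4x4
Op 4 fold_up: fold axis h@6; visible region now rows[4,6) x cols[12,16) = 2x4
Op 5 cut(0, 0): punch at orig (4,12); cuts so far [(4, 12)]; region rows[4,6) x cols[12,16) = 2x4
Op 6 cut(1, 3): punch at orig (5,15); cuts so far [(4, 12), (5, 15)]; region rows[4,6) x cols[12,16) = 2x4
Unfold 1 (reflect across h@6): 4 holes -> [(4, 12), (5, 15), (6, 15), (7, 12)]
Unfold 2 (reflect across v@12): 8 holes -> [(4, 11), (4, 12), (5, 8), (5, 15), (6, 8), (6, 15), (7, 11), (7, 12)]
Unfold 3 (reflect across h@4): 16 holes -> [(0, 11), (0, 12), (1, 8), (1, 15), (2, 8), (2, 15), (3, 11), (3, 12), (4, 11), (4, 12), (5, 8), (5, 15), (6, 8), (6, 15), (7, 11), (7, 12)]
Unfold 4 (reflect across v@8): 32 holes -> [(0, 3), (0, 4), (0, 11), (0, 12), (1, 0), (1, 7), (1, 8), (1, 15), (2, 0), (2, 7), (2, 8), (2, 15), (3, 3), (3, 4), (3, 11), (3, 12), (4, 3), (4, 4), (4, 11), (4, 12), (5, 0), (5, 7), (5, 8), (5, 15), (6, 0), (6, 7), (6, 8), (6, 15), (7, 3), (7, 4), (7, 11), (7, 12)]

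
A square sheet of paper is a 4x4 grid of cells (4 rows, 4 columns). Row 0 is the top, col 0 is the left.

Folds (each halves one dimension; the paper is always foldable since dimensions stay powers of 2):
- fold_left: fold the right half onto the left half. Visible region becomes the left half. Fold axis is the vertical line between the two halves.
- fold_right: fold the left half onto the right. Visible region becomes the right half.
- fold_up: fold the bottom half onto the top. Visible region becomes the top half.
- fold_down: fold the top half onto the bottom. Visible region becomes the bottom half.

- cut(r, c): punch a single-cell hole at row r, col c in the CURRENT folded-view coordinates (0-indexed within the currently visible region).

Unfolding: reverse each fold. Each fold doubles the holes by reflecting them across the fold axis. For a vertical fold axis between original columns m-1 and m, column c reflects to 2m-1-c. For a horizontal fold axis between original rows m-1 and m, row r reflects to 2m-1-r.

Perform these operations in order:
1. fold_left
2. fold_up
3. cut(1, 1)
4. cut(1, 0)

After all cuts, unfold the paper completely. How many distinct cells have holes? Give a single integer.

Op 1 fold_left: fold axis v@2; visible region now rows[0,4) x cols[0,2) = 4x2
Op 2 fold_up: fold axis h@2; visible region now rows[0,2) x cols[0,2) = 2x2
Op 3 cut(1, 1): punch at orig (1,1); cuts so far [(1, 1)]; region rows[0,2) x cols[0,2) = 2x2
Op 4 cut(1, 0): punch at orig (1,0); cuts so far [(1, 0), (1, 1)]; region rows[0,2) x cols[0,2) = 2x2
Unfold 1 (reflect across h@2): 4 holes -> [(1, 0), (1, 1), (2, 0), (2, 1)]
Unfold 2 (reflect across v@2): 8 holes -> [(1, 0), (1, 1), (1, 2), (1, 3), (2, 0), (2, 1), (2, 2), (2, 3)]

Answer: 8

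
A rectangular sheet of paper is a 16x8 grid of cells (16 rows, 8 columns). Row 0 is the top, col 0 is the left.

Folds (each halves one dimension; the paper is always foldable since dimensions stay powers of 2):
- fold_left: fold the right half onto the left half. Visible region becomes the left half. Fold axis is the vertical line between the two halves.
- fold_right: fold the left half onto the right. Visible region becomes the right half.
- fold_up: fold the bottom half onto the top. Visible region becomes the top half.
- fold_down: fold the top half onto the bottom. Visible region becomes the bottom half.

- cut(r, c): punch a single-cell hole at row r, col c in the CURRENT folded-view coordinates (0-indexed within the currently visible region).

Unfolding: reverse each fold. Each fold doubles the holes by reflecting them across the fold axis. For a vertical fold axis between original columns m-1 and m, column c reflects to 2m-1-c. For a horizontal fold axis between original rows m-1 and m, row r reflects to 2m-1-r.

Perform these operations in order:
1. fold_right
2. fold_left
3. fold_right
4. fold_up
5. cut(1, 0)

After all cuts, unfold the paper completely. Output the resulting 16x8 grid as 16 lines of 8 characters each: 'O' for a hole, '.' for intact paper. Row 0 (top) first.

Answer: ........
OOOOOOOO
........
........
........
........
........
........
........
........
........
........
........
........
OOOOOOOO
........

Derivation:
Op 1 fold_right: fold axis v@4; visible region now rows[0,16) x cols[4,8) = 16x4
Op 2 fold_left: fold axis v@6; visible region now rows[0,16) x cols[4,6) = 16x2
Op 3 fold_right: fold axis v@5; visible region now rows[0,16) x cols[5,6) = 16x1
Op 4 fold_up: fold axis h@8; visible region now rows[0,8) x cols[5,6) = 8x1
Op 5 cut(1, 0): punch at orig (1,5); cuts so far [(1, 5)]; region rows[0,8) x cols[5,6) = 8x1
Unfold 1 (reflect across h@8): 2 holes -> [(1, 5), (14, 5)]
Unfold 2 (reflect across v@5): 4 holes -> [(1, 4), (1, 5), (14, 4), (14, 5)]
Unfold 3 (reflect across v@6): 8 holes -> [(1, 4), (1, 5), (1, 6), (1, 7), (14, 4), (14, 5), (14, 6), (14, 7)]
Unfold 4 (reflect across v@4): 16 holes -> [(1, 0), (1, 1), (1, 2), (1, 3), (1, 4), (1, 5), (1, 6), (1, 7), (14, 0), (14, 1), (14, 2), (14, 3), (14, 4), (14, 5), (14, 6), (14, 7)]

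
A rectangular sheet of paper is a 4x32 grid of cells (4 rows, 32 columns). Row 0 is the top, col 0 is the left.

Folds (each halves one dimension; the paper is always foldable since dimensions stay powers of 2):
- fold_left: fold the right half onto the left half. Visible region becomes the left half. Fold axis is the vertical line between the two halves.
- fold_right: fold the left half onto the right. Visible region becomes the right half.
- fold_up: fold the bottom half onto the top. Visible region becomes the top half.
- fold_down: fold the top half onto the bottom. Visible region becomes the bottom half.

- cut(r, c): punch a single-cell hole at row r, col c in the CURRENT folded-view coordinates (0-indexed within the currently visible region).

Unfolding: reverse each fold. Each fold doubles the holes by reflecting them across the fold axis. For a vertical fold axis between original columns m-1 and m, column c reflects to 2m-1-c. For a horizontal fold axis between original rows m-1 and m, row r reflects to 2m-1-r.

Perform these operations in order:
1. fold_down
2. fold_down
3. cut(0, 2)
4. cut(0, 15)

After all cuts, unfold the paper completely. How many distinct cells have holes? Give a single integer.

Op 1 fold_down: fold axis h@2; visible region now rows[2,4) x cols[0,32) = 2x32
Op 2 fold_down: fold axis h@3; visible region now rows[3,4) x cols[0,32) = 1x32
Op 3 cut(0, 2): punch at orig (3,2); cuts so far [(3, 2)]; region rows[3,4) x cols[0,32) = 1x32
Op 4 cut(0, 15): punch at orig (3,15); cuts so far [(3, 2), (3, 15)]; region rows[3,4) x cols[0,32) = 1x32
Unfold 1 (reflect across h@3): 4 holes -> [(2, 2), (2, 15), (3, 2), (3, 15)]
Unfold 2 (reflect across h@2): 8 holes -> [(0, 2), (0, 15), (1, 2), (1, 15), (2, 2), (2, 15), (3, 2), (3, 15)]

Answer: 8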